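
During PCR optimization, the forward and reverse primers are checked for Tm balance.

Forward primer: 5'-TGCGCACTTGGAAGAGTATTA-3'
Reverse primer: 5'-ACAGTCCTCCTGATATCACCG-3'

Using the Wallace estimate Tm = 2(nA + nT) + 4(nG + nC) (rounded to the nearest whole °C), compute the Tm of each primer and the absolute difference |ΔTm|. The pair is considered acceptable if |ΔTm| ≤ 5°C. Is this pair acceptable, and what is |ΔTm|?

|ΔTm| = 4°C; the pair is acceptable.

Forward: A=6 T=6 G=6 C=3 → Tm = 2·12 + 4·9 = 60°C.
Reverse: A=5 T=5 G=3 C=8 → Tm = 2·10 + 4·11 = 64°C.
|ΔTm| = |60 − 64| = 4°C, ≤ 5°C.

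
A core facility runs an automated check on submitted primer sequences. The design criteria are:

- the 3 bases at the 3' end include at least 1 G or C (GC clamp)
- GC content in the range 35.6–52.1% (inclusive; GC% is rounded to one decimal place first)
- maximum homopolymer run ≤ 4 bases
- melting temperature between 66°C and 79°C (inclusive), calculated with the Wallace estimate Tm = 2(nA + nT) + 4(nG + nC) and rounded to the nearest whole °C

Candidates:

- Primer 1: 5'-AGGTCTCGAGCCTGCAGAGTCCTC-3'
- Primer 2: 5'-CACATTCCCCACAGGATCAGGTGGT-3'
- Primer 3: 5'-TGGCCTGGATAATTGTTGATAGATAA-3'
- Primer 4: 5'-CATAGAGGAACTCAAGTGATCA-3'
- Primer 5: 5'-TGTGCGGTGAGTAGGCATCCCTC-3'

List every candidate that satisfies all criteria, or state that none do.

None of the candidates satisfy all criteria.

Primer 1 (24 nt, A=4 T=5 G=7 C=8): 3' end CTC has 2 G/C ✓; GC 15/24 = 62.5%, outside 35.6–52.1% ✗; longest run = 2 ✓; Tm = 2·9 + 4·15 = 78°C ✓ — fails.
Primer 2 (25 nt, A=6 T=5 G=6 C=8): 3' end GGT has 2 G/C ✓; GC 14/25 = 56.0%, outside 35.6–52.1% ✗; longest run = 4 ✓; Tm = 2·11 + 4·14 = 78°C ✓ — fails.
Primer 3 (26 nt, A=8 T=9 G=7 C=2): 3' end TAA has 0 G/C, need ≥1 ✗; GC 9/26 = 34.6%, outside 35.6–52.1% ✗; longest run = 2 ✓; Tm = 2·17 + 4·9 = 70°C ✓ — fails.
Primer 4 (22 nt, A=9 T=4 G=5 C=4): 3' end TCA has 1 G/C ✓; GC 9/22 = 40.9% ✓; longest run = 2 ✓; Tm = 2·13 + 4·9 = 62°C, outside 66–79°C ✗ — fails.
Primer 5 (23 nt, A=3 T=6 G=8 C=6): 3' end CTC has 2 G/C ✓; GC 14/23 = 60.9%, outside 35.6–52.1% ✗; longest run = 3 ✓; Tm = 2·9 + 4·14 = 74°C ✓ — fails.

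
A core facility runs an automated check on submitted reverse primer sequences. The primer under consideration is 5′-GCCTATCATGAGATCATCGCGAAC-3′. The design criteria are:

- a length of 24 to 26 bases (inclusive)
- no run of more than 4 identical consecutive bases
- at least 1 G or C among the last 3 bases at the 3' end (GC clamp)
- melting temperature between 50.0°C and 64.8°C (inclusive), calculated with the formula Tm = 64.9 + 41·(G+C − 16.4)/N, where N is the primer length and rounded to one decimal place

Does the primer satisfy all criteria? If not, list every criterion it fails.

Base counts: A=7, T=5, G=5, C=7 (length 24).
length: length 24 ✓
homopolymer run: longest run = 2 ✓
GC clamp: 3' end AAC has 1 G/C ✓
Tm: Tm = 64.9 + 41·(12 − 16.4)/24 = 57.4°C ✓

Meets all criteria.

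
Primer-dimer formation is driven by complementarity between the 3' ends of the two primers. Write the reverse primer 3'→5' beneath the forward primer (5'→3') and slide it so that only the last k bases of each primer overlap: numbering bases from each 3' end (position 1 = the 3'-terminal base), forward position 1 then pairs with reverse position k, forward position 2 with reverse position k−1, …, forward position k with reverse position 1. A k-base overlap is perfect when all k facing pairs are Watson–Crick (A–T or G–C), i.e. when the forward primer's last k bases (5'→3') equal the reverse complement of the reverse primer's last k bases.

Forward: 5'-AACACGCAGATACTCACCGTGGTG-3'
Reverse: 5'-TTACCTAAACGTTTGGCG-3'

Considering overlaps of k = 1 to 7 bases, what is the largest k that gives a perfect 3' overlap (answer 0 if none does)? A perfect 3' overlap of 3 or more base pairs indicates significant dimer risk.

Longest perfect overlap: 0 complementary base pairs; below the dimer-risk threshold (threshold 3).

Last 7 bases (5'→3') — forward …CGTGGTG, reverse …TTTGGCG.
Reverse complement of the reverse primer's last 7 bases: CGCCAAA; its first k bases are the reverse complement of the reverse primer's last k bases, so a perfect k-base overlap needs the forward primer's last k bases to equal them.
Comparing (forward last k vs required): k=1: G vs C ✗; k=2: TG vs CG ✗; k=3: GTG vs CGC ✗; k=4: GGTG vs CGCC ✗; k=5: TGGTG vs CGCCA ✗; k=6: GTGGTG vs CGCCAA ✗; k=7: CGTGGTG vs CGCCAAA ✗.
No overlap length from 1 to 7 is perfect, so the longest perfect 3' overlap is 0.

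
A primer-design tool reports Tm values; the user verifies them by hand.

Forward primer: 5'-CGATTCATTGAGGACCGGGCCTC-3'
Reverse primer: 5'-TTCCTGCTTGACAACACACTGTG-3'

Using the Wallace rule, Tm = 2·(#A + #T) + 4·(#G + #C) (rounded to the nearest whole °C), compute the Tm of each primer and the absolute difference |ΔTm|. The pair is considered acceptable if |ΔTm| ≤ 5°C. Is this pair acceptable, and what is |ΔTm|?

Forward: A=4 T=5 G=7 C=7 → Tm = 2·9 + 4·14 = 74°C.
Reverse: A=5 T=7 G=4 C=7 → Tm = 2·12 + 4·11 = 68°C.
|ΔTm| = |74 − 68| = 6°C, > 5°C.

|ΔTm| = 6°C; the pair is not acceptable.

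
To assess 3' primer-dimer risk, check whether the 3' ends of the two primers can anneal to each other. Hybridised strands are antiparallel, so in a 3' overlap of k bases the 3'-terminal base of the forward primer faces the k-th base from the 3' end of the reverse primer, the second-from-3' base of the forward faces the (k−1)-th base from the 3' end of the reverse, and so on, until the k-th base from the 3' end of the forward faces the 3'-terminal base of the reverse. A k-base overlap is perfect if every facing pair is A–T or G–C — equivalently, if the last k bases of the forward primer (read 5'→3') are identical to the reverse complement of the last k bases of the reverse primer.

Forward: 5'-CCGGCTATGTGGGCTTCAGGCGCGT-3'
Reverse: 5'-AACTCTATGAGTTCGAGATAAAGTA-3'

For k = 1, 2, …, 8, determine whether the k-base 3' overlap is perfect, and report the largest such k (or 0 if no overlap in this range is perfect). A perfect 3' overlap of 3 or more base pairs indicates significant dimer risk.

Longest perfect overlap: 1 complementary base pair; below the dimer-risk threshold (threshold 3).

Last 8 bases (5'→3') — forward …AGGCGCGT, reverse …ATAAAGTA.
Reverse complement of the reverse primer's last 8 bases: TACTTTAT; its first k bases are the reverse complement of the reverse primer's last k bases, so a perfect k-base overlap needs the forward primer's last k bases to equal them.
Comparing (forward last k vs required): k=1: T vs T ✓; k=2: GT vs TA ✗; k=3: CGT vs TAC ✗; k=4: GCGT vs TACT ✗; k=5: CGCGT vs TACTT ✗; k=6: GCGCGT vs TACTTT ✗; k=7: GGCGCGT vs TACTTTA ✗; k=8: AGGCGCGT vs TACTTTAT ✗.
Only k = 1 is perfect, so the longest perfect 3' overlap is 1.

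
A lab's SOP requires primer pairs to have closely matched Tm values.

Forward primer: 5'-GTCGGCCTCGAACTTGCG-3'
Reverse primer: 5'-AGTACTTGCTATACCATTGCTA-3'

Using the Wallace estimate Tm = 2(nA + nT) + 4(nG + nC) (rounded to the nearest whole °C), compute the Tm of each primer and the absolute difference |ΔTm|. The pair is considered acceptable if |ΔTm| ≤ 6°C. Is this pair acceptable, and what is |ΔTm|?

Forward: A=2 T=4 G=6 C=6 → Tm = 2·6 + 4·12 = 60°C.
Reverse: A=6 T=8 G=3 C=5 → Tm = 2·14 + 4·8 = 60°C.
|ΔTm| = |60 − 60| = 0°C, ≤ 6°C.

|ΔTm| = 0°C; the pair is acceptable.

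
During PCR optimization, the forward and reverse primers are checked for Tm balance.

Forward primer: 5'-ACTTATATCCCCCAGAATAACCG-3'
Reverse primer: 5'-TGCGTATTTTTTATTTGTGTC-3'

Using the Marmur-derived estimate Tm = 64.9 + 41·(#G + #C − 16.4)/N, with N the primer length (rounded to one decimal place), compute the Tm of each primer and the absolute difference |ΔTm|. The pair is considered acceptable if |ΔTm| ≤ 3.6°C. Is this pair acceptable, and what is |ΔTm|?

|ΔTm| = 8.9°C; the pair is not acceptable.

Forward: G+C = 10, N = 23 → Tm = 64.9 + 41·(10 − 16.4)/23 = 53.5°C.
Reverse: G+C = 6, N = 21 → Tm = 64.9 + 41·(6 − 16.4)/21 = 44.6°C.
|ΔTm| = |53.5 − 44.6| = 8.9°C, > 3.6°C.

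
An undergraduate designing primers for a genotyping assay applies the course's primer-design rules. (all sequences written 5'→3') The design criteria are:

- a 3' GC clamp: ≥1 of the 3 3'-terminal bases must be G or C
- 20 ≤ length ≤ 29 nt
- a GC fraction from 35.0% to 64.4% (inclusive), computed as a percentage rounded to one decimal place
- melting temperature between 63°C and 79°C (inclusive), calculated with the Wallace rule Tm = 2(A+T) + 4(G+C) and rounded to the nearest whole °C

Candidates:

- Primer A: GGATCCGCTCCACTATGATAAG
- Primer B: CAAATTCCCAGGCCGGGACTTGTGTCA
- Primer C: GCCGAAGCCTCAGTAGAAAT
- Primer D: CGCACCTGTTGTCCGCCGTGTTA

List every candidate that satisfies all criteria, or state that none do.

Primer A only.

Primer A (22 nt, A=6 T=5 G=5 C=6): 3' end AAG has 1 G/C ✓; length 22 ✓; GC 11/22 = 50.0% ✓; Tm = 2·11 + 4·11 = 66°C ✓ — passes.
Primer B (27 nt, A=6 T=6 G=7 C=8): 3' end TCA has 1 G/C ✓; length 27 ✓; GC 15/27 = 55.6% ✓; Tm = 2·12 + 4·15 = 84°C, outside 63–79°C ✗ — fails.
Primer C (20 nt, A=7 T=3 G=5 C=5): 3' end AAT has 0 G/C, need ≥1 ✗; length 20 ✓; GC 10/20 = 50.0% ✓; Tm = 2·10 + 4·10 = 60°C, outside 63–79°C ✗ — fails.
Primer D (23 nt, A=2 T=7 G=6 C=8): 3' end TTA has 0 G/C, need ≥1 ✗; length 23 ✓; GC 14/23 = 60.9% ✓; Tm = 2·9 + 4·14 = 74°C ✓ — fails.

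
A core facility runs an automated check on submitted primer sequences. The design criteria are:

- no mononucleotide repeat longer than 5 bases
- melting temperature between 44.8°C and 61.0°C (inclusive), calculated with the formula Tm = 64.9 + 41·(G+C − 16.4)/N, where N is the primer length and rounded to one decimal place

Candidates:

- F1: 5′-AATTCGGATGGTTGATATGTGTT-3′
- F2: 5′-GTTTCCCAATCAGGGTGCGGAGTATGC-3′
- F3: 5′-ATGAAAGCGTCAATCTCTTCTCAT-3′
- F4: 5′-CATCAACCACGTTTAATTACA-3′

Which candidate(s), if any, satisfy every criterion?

F1, F3 and F4.

F1 (23 nt, A=5 T=10 G=7 C=1): longest run = 2 ✓; Tm = 64.9 + 41·(8 − 16.4)/23 = 49.9°C ✓ — passes.
F2 (27 nt, A=5 T=7 G=9 C=6): longest run = 3 ✓; Tm = 64.9 + 41·(15 − 16.4)/27 = 62.8°C, outside 44.8–61.0°C ✗ — fails.
F3 (24 nt, A=7 T=8 G=3 C=6): longest run = 3 ✓; Tm = 64.9 + 41·(9 − 16.4)/24 = 52.3°C ✓ — passes.
F4 (21 nt, A=8 T=6 G=1 C=6): longest run = 3 ✓; Tm = 64.9 + 41·(7 − 16.4)/21 = 46.5°C ✓ — passes.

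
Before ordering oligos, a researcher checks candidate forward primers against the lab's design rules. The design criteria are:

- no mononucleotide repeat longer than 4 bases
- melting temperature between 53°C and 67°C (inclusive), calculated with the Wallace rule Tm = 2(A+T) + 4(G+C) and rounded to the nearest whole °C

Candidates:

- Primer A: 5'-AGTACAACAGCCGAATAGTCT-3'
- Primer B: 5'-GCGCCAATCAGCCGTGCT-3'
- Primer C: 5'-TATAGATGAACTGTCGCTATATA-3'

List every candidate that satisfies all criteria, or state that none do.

Primer A, Primer B and Primer C.

Primer A (21 nt, A=8 T=4 G=4 C=5): longest run = 2 ✓; Tm = 2·12 + 4·9 = 60°C ✓ — passes.
Primer B (18 nt, A=3 T=3 G=5 C=7): longest run = 2 ✓; Tm = 2·6 + 4·12 = 60°C ✓ — passes.
Primer C (23 nt, A=8 T=8 G=4 C=3): longest run = 2 ✓; Tm = 2·16 + 4·7 = 60°C ✓ — passes.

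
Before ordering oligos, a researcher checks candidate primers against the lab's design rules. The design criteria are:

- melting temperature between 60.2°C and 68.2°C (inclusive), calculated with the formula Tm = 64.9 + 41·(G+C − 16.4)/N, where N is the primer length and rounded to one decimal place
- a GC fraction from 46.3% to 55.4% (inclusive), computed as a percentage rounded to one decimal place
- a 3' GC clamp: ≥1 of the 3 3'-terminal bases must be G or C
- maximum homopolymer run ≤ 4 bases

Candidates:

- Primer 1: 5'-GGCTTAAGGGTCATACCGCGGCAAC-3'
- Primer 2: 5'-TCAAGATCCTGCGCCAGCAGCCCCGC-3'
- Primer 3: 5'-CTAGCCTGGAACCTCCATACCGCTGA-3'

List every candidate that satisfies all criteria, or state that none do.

None of the candidates satisfy all criteria.

Primer 1 (25 nt, A=6 T=4 G=8 C=7): Tm = 64.9 + 41·(15 − 16.4)/25 = 62.6°C ✓; GC 15/25 = 60.0%, outside 46.3–55.4% ✗; 3' end AAC has 1 G/C ✓; longest run = 3 ✓ — fails.
Primer 2 (26 nt, A=5 T=3 G=6 C=12): Tm = 64.9 + 41·(18 − 16.4)/26 = 67.4°C ✓; GC 18/26 = 69.2%, outside 46.3–55.4% ✗; 3' end CGC has 3 G/C ✓; longest run = 4 ✓ — fails.
Primer 3 (26 nt, A=6 T=5 G=5 C=10): Tm = 64.9 + 41·(15 − 16.4)/26 = 62.7°C ✓; GC 15/26 = 57.7%, outside 46.3–55.4% ✗; 3' end TGA has 1 G/C ✓; longest run = 2 ✓ — fails.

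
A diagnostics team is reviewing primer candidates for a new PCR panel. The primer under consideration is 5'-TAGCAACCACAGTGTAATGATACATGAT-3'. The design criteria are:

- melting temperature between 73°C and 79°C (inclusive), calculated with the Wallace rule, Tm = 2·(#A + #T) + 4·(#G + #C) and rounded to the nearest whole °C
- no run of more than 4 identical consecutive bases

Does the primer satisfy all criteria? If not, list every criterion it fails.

Base counts: A=11, T=7, G=5, C=5 (length 28).
Tm: Tm = 2·18 + 4·10 = 76°C ✓
homopolymer run: longest run = 2 ✓

Meets all criteria.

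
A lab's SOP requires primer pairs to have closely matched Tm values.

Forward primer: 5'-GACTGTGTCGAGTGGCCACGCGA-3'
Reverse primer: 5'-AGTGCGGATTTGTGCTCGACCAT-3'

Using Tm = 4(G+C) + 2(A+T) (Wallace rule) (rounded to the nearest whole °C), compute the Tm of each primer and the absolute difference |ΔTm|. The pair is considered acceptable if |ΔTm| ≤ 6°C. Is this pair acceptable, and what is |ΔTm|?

|ΔTm| = 6°C; the pair is acceptable.

Forward: A=4 T=4 G=9 C=6 → Tm = 2·8 + 4·15 = 76°C.
Reverse: A=4 T=7 G=7 C=5 → Tm = 2·11 + 4·12 = 70°C.
|ΔTm| = |76 − 70| = 6°C, ≤ 6°C.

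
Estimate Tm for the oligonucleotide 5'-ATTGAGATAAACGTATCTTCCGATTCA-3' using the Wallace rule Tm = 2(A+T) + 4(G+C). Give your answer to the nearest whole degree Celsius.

72°C

Base counts: A=9, T=9, G=4, C=5 (length 27).
Tm = 2·(9+9) + 4·(4+5) = 2·18 + 4·9 = 36 + 36 = 72°C.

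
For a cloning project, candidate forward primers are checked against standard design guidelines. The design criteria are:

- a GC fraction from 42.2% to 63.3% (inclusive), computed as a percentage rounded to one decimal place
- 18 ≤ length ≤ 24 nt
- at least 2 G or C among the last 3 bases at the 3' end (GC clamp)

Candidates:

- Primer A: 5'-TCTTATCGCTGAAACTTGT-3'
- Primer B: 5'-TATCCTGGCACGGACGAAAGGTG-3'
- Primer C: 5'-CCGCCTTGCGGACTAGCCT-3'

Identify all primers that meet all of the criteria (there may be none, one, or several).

Primer A (19 nt, A=4 T=8 G=3 C=4): GC 7/19 = 36.8%, outside 42.2–63.3% ✗; length 19 ✓; 3' end TGT has 1 G/C, need ≥2 ✗ — fails.
Primer B (23 nt, A=6 T=4 G=8 C=5): GC 13/23 = 56.5% ✓; length 23 ✓; 3' end GTG has 2 G/C ✓ — passes.
Primer C (19 nt, A=2 T=4 G=5 C=8): GC 13/19 = 68.4%, outside 42.2–63.3% ✗; length 19 ✓; 3' end CCT has 2 G/C ✓ — fails.

Primer B only.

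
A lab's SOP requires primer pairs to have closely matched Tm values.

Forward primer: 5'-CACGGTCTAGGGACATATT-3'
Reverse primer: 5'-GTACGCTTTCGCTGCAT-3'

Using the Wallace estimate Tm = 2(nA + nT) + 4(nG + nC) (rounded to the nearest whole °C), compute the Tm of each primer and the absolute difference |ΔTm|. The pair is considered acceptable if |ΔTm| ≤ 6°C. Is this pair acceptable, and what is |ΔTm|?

Forward: A=5 T=5 G=5 C=4 → Tm = 2·10 + 4·9 = 56°C.
Reverse: A=2 T=6 G=4 C=5 → Tm = 2·8 + 4·9 = 52°C.
|ΔTm| = |56 − 52| = 4°C, ≤ 6°C.

|ΔTm| = 4°C; the pair is acceptable.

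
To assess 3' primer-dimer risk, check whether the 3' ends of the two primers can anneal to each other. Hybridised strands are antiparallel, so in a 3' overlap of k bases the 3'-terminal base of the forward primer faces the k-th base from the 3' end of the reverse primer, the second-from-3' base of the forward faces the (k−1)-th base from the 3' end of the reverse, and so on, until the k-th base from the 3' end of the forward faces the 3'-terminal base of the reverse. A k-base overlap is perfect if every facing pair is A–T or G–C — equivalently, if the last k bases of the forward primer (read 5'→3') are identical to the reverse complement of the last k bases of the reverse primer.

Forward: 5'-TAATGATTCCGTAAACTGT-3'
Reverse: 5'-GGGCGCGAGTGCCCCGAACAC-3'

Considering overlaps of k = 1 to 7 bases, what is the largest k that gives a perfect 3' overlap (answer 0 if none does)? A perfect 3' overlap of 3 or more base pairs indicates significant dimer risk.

Longest perfect overlap: 2 complementary base pairs; below the dimer-risk threshold (threshold 3).

Last 7 bases (5'→3') — forward …AAACTGT, reverse …CGAACAC.
Reverse complement of the reverse primer's last 7 bases: GTGTTCG; its first k bases are the reverse complement of the reverse primer's last k bases, so a perfect k-base overlap needs the forward primer's last k bases to equal them.
Comparing (forward last k vs required): k=1: T vs G ✗; k=2: GT vs GT ✓; k=3: TGT vs GTG ✗; k=4: CTGT vs GTGT ✗; k=5: ACTGT vs GTGTT ✗; k=6: AACTGT vs GTGTTC ✗; k=7: AAACTGT vs GTGTTCG ✗.
Only k = 2 is perfect, so the longest perfect 3' overlap is 2.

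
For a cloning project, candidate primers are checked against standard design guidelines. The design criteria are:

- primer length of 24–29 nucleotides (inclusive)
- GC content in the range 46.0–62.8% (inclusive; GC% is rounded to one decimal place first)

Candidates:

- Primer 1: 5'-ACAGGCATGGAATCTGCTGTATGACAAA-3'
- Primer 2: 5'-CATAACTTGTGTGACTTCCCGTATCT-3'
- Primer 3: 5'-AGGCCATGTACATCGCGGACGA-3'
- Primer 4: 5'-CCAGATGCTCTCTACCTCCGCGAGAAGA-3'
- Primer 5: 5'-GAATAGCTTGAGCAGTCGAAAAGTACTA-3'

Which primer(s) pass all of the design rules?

Primer 1 (28 nt, A=10 T=6 G=7 C=5): length 28 ✓; GC 12/28 = 42.9%, outside 46.0–62.8% ✗ — fails.
Primer 2 (26 nt, A=5 T=10 G=4 C=7): length 26 ✓; GC 11/26 = 42.3%, outside 46.0–62.8% ✗ — fails.
Primer 3 (22 nt, A=6 T=3 G=7 C=6): length 22, outside 24–29 ✗; GC 13/22 = 59.1% ✓ — fails.
Primer 4 (28 nt, A=7 T=5 G=6 C=10): length 28 ✓; GC 16/28 = 57.1% ✓ — passes.
Primer 5 (28 nt, A=11 T=6 G=7 C=4): length 28 ✓; GC 11/28 = 39.3%, outside 46.0–62.8% ✗ — fails.

Primer 4 only.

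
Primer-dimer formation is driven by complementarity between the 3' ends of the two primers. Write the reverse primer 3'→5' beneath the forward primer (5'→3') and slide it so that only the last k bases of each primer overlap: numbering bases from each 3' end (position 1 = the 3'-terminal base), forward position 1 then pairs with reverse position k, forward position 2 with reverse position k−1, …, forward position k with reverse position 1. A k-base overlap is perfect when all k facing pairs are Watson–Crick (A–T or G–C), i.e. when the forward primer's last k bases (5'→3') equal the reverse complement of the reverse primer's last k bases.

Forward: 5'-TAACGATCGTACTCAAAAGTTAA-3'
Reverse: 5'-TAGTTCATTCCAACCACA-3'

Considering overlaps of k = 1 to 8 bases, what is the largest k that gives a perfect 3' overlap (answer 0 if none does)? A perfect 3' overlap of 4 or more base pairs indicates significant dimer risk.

Last 8 bases (5'→3') — forward …AAAGTTAA, reverse …CAACCACA.
Reverse complement of the reverse primer's last 8 bases: TGTGGTTG; its first k bases are the reverse complement of the reverse primer's last k bases, so a perfect k-base overlap needs the forward primer's last k bases to equal them.
Comparing (forward last k vs required): k=1: A vs T ✗; k=2: AA vs TG ✗; k=3: TAA vs TGT ✗; k=4: TTAA vs TGTG ✗; k=5: GTTAA vs TGTGG ✗; k=6: AGTTAA vs TGTGGT ✗; k=7: AAGTTAA vs TGTGGTT ✗; k=8: AAAGTTAA vs TGTGGTTG ✗.
No overlap length from 1 to 8 is perfect, so the longest perfect 3' overlap is 0.

Longest perfect overlap: 0 complementary base pairs; below the dimer-risk threshold (threshold 4).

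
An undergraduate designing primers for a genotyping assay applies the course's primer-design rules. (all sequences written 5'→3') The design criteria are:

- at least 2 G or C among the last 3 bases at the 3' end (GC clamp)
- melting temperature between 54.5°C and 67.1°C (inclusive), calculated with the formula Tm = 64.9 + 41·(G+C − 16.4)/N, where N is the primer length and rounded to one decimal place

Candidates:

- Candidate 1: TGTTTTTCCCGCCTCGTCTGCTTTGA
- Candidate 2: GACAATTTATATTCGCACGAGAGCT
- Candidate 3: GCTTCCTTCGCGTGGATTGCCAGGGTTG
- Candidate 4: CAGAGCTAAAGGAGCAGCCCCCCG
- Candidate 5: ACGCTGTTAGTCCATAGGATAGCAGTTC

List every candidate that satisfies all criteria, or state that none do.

Candidate 4 only.

Candidate 1 (26 nt, A=1 T=12 G=5 C=8): 3' end TGA has 1 G/C, need ≥2 ✗; Tm = 64.9 + 41·(13 − 16.4)/26 = 59.5°C ✓ — fails.
Candidate 2 (25 nt, A=8 T=7 G=5 C=5): 3' end GCT has 2 G/C ✓; Tm = 64.9 + 41·(10 − 16.4)/25 = 54.4°C, outside 54.5–67.1°C ✗ — fails.
Candidate 3 (28 nt, A=2 T=9 G=10 C=7): 3' end TTG has 1 G/C, need ≥2 ✗; Tm = 64.9 + 41·(17 − 16.4)/28 = 65.8°C ✓ — fails.
Candidate 4 (24 nt, A=7 T=1 G=7 C=9): 3' end CCG has 3 G/C ✓; Tm = 64.9 + 41·(16 − 16.4)/24 = 64.2°C ✓ — passes.
Candidate 5 (28 nt, A=7 T=8 G=7 C=6): 3' end TTC has 1 G/C, need ≥2 ✗; Tm = 64.9 + 41·(13 − 16.4)/28 = 59.9°C ✓ — fails.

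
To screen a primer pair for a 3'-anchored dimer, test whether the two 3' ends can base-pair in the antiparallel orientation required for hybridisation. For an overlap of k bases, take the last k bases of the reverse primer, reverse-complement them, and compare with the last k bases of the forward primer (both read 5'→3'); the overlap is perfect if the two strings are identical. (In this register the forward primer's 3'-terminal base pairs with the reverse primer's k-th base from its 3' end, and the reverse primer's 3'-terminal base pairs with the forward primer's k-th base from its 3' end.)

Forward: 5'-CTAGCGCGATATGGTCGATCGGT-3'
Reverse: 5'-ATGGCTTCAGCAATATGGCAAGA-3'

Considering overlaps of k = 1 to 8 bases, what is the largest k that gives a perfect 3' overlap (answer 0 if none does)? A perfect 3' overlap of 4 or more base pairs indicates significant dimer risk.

Longest perfect overlap: 1 complementary base pair; below the dimer-risk threshold (threshold 4).

Last 8 bases (5'→3') — forward …CGATCGGT, reverse …TGGCAAGA.
Reverse complement of the reverse primer's last 8 bases: TCTTGCCA; its first k bases are the reverse complement of the reverse primer's last k bases, so a perfect k-base overlap needs the forward primer's last k bases to equal them.
Comparing (forward last k vs required): k=1: T vs T ✓; k=2: GT vs TC ✗; k=3: GGT vs TCT ✗; k=4: CGGT vs TCTT ✗; k=5: TCGGT vs TCTTG ✗; k=6: ATCGGT vs TCTTGC ✗; k=7: GATCGGT vs TCTTGCC ✗; k=8: CGATCGGT vs TCTTGCCA ✗.
Only k = 1 is perfect, so the longest perfect 3' overlap is 1.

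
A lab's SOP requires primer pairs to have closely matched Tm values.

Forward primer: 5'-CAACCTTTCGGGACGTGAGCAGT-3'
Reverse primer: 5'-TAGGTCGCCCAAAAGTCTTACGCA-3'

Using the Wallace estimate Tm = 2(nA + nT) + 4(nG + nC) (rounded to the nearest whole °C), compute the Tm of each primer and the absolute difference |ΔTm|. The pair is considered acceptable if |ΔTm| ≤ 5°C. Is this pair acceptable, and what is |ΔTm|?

Forward: A=5 T=5 G=7 C=6 → Tm = 2·10 + 4·13 = 72°C.
Reverse: A=7 T=5 G=5 C=7 → Tm = 2·12 + 4·12 = 72°C.
|ΔTm| = |72 − 72| = 0°C, ≤ 5°C.

|ΔTm| = 0°C; the pair is acceptable.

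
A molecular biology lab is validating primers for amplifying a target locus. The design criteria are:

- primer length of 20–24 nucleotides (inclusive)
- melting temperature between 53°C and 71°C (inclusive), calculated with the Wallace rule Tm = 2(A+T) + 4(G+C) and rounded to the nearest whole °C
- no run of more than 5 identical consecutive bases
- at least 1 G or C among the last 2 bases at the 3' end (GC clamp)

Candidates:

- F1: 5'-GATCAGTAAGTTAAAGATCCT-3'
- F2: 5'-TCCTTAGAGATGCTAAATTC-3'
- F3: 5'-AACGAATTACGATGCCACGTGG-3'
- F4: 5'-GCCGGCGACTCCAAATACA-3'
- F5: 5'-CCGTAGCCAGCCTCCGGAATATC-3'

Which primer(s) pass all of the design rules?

F1 (21 nt, A=8 T=6 G=4 C=3): length 21 ✓; Tm = 2·14 + 4·7 = 56°C ✓; longest run = 3 ✓; 3' end CT has 1 G/C ✓ — passes.
F2 (20 nt, A=6 T=7 G=3 C=4): length 20 ✓; Tm = 2·13 + 4·7 = 54°C ✓; longest run = 3 ✓; 3' end TC has 1 G/C ✓ — passes.
F3 (22 nt, A=7 T=4 G=6 C=5): length 22 ✓; Tm = 2·11 + 4·11 = 66°C ✓; longest run = 2 ✓; 3' end GG has 2 G/C ✓ — passes.
F4 (19 nt, A=6 T=2 G=4 C=7): length 19, outside 20–24 ✗; Tm = 2·8 + 4·11 = 60°C ✓; longest run = 3 ✓; 3' end CA has 1 G/C ✓ — fails.
F5 (23 nt, A=5 T=4 G=5 C=9): length 23 ✓; Tm = 2·9 + 4·14 = 74°C, outside 53–71°C ✗; longest run = 2 ✓; 3' end TC has 1 G/C ✓ — fails.

F1, F2 and F3.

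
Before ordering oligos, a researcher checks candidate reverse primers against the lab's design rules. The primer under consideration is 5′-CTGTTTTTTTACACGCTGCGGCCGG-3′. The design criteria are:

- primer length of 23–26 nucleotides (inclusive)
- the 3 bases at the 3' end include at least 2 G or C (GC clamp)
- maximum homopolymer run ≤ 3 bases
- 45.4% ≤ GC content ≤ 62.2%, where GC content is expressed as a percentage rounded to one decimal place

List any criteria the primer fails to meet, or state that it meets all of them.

Base counts: A=2, T=9, G=7, C=7 (length 25).
length: length 25 ✓
GC clamp: 3' end CGG has 3 G/C ✓
homopolymer run: longest run = 7, exceeds 3 ✗
GC content: GC 14/25 = 56.0% ✓

Fails: homopolymer run.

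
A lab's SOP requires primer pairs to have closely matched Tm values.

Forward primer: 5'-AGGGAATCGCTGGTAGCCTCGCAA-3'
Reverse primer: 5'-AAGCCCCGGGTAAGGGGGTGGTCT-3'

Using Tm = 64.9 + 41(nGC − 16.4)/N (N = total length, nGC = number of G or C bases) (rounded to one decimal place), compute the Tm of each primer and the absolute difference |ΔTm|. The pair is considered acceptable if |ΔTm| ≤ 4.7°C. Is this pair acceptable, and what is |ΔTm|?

|ΔTm| = 3.4°C; the pair is acceptable.

Forward: G+C = 14, N = 24 → Tm = 64.9 + 41·(14 − 16.4)/24 = 60.8°C.
Reverse: G+C = 16, N = 24 → Tm = 64.9 + 41·(16 − 16.4)/24 = 64.2°C.
|ΔTm| = |60.8 − 64.2| = 3.4°C, ≤ 4.7°C.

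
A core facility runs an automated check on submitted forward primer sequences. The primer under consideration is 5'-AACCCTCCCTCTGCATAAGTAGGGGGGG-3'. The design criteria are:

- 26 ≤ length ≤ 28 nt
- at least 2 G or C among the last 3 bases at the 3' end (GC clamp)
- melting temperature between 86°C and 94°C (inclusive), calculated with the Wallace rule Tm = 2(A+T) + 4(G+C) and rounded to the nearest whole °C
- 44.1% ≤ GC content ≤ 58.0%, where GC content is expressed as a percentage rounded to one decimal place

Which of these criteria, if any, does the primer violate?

Base counts: A=6, T=5, G=9, C=8 (length 28).
length: length 28 ✓
GC clamp: 3' end GGG has 3 G/C ✓
Tm: Tm = 2·11 + 4·17 = 90°C ✓
GC content: GC 17/28 = 60.7%, outside 44.1–58.0% ✗

Fails: GC content.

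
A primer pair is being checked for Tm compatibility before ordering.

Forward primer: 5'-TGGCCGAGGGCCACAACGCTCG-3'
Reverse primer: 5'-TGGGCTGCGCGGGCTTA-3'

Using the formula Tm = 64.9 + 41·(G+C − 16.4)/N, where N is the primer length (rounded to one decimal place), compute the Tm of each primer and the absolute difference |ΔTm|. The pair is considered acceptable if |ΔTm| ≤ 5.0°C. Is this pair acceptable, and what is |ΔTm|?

|ΔTm| = 9.9°C; the pair is not acceptable.

Forward: G+C = 16, N = 22 → Tm = 64.9 + 41·(16 − 16.4)/22 = 64.2°C.
Reverse: G+C = 12, N = 17 → Tm = 64.9 + 41·(12 − 16.4)/17 = 54.3°C.
|ΔTm| = |64.2 − 54.3| = 9.9°C, > 5.0°C.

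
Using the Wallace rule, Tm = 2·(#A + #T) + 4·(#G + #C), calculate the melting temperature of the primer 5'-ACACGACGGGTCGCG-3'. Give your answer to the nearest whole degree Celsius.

Base counts: A=3, T=1, G=6, C=5 (length 15).
Tm = 2·(3+1) + 4·(6+5) = 2·4 + 4·11 = 8 + 44 = 52°C.

52°C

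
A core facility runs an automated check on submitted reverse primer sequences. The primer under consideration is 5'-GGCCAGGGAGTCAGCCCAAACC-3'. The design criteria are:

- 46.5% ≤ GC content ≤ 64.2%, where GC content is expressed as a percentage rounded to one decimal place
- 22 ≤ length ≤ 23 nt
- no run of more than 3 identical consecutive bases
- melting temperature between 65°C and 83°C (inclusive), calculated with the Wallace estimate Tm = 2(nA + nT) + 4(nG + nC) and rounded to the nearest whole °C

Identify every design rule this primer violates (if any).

Base counts: A=6, T=1, G=7, C=8 (length 22).
GC content: GC 15/22 = 68.2%, outside 46.5–64.2% ✗
length: length 22 ✓
homopolymer run: longest run = 3 ✓
Tm: Tm = 2·7 + 4·15 = 74°C ✓

Fails: GC content.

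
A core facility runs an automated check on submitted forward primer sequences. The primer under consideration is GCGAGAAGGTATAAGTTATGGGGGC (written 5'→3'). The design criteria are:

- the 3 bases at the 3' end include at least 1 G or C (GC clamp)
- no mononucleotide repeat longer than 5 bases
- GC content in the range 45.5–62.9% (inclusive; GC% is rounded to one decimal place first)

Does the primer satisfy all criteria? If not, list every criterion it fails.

Meets all criteria.

Base counts: A=7, T=5, G=11, C=2 (length 25).
GC clamp: 3' end GGC has 3 G/C ✓
homopolymer run: longest run = 5 ✓
GC content: GC 13/25 = 52.0% ✓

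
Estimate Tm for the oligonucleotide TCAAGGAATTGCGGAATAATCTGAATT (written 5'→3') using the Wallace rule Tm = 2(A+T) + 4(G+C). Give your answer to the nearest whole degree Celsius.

Base counts: A=10, T=8, G=6, C=3 (length 27).
Tm = 2·(10+8) + 4·(6+3) = 2·18 + 4·9 = 36 + 36 = 72°C.

72°C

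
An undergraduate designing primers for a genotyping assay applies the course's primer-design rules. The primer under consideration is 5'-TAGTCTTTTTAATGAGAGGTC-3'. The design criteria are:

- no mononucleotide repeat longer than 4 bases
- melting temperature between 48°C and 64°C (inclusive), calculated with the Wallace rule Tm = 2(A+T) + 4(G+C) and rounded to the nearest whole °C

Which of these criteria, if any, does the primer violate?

Base counts: A=5, T=9, G=5, C=2 (length 21).
homopolymer run: longest run = 5, exceeds 4 ✗
Tm: Tm = 2·14 + 4·7 = 56°C ✓

Fails: homopolymer run.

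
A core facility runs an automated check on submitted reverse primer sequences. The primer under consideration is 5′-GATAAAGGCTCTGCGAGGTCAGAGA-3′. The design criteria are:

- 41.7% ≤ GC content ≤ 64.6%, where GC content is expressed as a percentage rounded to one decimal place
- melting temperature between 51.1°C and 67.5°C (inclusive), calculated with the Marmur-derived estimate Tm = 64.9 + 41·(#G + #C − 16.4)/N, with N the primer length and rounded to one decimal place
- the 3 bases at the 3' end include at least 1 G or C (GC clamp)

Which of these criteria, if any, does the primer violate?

Meets all criteria.

Base counts: A=8, T=4, G=9, C=4 (length 25).
GC content: GC 13/25 = 52.0% ✓
Tm: Tm = 64.9 + 41·(13 − 16.4)/25 = 59.3°C ✓
GC clamp: 3' end AGA has 1 G/C ✓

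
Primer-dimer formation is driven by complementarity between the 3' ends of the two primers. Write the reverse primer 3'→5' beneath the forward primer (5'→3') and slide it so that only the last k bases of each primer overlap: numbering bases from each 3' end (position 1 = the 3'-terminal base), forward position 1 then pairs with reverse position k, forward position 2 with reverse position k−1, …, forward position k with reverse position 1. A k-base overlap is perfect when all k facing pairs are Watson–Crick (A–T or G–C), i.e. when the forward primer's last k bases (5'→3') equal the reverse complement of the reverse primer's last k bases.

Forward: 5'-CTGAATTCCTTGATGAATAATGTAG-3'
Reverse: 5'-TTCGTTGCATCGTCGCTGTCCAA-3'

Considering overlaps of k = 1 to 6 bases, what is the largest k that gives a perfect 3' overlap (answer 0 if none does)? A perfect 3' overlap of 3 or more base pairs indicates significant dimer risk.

Longest perfect overlap: 0 complementary base pairs; below the dimer-risk threshold (threshold 3).

Last 6 bases (5'→3') — forward …ATGTAG, reverse …GTCCAA.
Reverse complement of the reverse primer's last 6 bases: TTGGAC; its first k bases are the reverse complement of the reverse primer's last k bases, so a perfect k-base overlap needs the forward primer's last k bases to equal them.
Comparing (forward last k vs required): k=1: G vs T ✗; k=2: AG vs TT ✗; k=3: TAG vs TTG ✗; k=4: GTAG vs TTGG ✗; k=5: TGTAG vs TTGGA ✗; k=6: ATGTAG vs TTGGAC ✗.
No overlap length from 1 to 6 is perfect, so the longest perfect 3' overlap is 0.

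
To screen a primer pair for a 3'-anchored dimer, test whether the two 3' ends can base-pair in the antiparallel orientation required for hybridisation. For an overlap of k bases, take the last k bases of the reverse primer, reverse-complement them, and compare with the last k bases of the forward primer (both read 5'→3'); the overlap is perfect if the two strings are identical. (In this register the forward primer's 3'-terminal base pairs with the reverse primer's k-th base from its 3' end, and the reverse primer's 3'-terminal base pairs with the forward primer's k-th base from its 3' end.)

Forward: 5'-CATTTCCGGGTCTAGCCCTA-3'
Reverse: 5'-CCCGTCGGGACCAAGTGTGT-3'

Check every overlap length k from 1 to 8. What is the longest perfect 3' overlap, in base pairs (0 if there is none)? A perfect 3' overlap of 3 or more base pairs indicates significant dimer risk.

Longest perfect overlap: 1 complementary base pair; below the dimer-risk threshold (threshold 3).

Last 8 bases (5'→3') — forward …TAGCCCTA, reverse …AAGTGTGT.
Reverse complement of the reverse primer's last 8 bases: ACACACTT; its first k bases are the reverse complement of the reverse primer's last k bases, so a perfect k-base overlap needs the forward primer's last k bases to equal them.
Comparing (forward last k vs required): k=1: A vs A ✓; k=2: TA vs AC ✗; k=3: CTA vs ACA ✗; k=4: CCTA vs ACAC ✗; k=5: CCCTA vs ACACA ✗; k=6: GCCCTA vs ACACAC ✗; k=7: AGCCCTA vs ACACACT ✗; k=8: TAGCCCTA vs ACACACTT ✗.
Only k = 1 is perfect, so the longest perfect 3' overlap is 1.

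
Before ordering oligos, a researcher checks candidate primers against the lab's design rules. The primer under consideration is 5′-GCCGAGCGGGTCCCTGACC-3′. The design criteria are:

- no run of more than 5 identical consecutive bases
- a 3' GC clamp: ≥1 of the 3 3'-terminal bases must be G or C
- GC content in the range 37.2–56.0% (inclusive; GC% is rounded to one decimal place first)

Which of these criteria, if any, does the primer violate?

Fails: GC content.

Base counts: A=2, T=2, G=7, C=8 (length 19).
homopolymer run: longest run = 3 ✓
GC clamp: 3' end ACC has 2 G/C ✓
GC content: GC 15/19 = 78.9%, outside 37.2–56.0% ✗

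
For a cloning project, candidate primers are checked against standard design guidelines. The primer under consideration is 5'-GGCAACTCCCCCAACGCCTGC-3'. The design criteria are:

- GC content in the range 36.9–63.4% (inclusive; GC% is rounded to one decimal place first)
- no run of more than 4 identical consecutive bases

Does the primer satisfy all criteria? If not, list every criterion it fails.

Base counts: A=4, T=2, G=4, C=11 (length 21).
GC content: GC 15/21 = 71.4%, outside 36.9–63.4% ✗
homopolymer run: longest run = 5, exceeds 4 ✗

Fails: GC content, homopolymer run.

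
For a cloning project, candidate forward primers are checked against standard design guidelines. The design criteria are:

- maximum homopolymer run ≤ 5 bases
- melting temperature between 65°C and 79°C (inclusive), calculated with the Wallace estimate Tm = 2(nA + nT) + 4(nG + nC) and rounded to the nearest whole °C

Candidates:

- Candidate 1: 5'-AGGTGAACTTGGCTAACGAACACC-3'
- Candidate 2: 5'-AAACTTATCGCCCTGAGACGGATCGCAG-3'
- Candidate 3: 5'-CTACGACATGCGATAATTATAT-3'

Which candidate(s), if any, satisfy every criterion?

Candidate 1 only.

Candidate 1 (24 nt, A=8 T=4 G=6 C=6): longest run = 2 ✓; Tm = 2·12 + 4·12 = 72°C ✓ — passes.
Candidate 2 (28 nt, A=8 T=5 G=7 C=8): longest run = 3 ✓; Tm = 2·13 + 4·15 = 86°C, outside 65–79°C ✗ — fails.
Candidate 3 (22 nt, A=8 T=7 G=3 C=4): longest run = 2 ✓; Tm = 2·15 + 4·7 = 58°C, outside 65–79°C ✗ — fails.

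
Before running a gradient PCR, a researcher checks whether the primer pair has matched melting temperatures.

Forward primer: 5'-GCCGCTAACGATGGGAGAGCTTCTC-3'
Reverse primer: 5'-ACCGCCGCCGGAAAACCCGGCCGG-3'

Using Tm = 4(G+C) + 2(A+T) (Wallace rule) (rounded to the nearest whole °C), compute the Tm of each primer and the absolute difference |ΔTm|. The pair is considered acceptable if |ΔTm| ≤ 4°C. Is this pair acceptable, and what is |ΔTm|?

Forward: A=5 T=5 G=8 C=7 → Tm = 2·10 + 4·15 = 80°C.
Reverse: A=5 T=0 G=8 C=11 → Tm = 2·5 + 4·19 = 86°C.
|ΔTm| = |80 − 86| = 6°C, > 4°C.

|ΔTm| = 6°C; the pair is not acceptable.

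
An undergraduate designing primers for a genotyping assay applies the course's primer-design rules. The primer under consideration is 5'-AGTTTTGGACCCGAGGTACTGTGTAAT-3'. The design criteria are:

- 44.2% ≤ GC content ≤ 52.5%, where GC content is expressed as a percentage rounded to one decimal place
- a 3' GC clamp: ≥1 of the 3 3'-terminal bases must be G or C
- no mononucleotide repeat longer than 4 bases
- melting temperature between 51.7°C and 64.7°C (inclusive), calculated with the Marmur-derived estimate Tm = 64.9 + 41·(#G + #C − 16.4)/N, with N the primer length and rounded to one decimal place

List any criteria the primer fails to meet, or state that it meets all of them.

Fails: GC clamp.

Base counts: A=6, T=9, G=8, C=4 (length 27).
GC content: GC 12/27 = 44.4% ✓
GC clamp: 3' end AAT has 0 G/C, need ≥1 ✗
homopolymer run: longest run = 4 ✓
Tm: Tm = 64.9 + 41·(12 − 16.4)/27 = 58.2°C ✓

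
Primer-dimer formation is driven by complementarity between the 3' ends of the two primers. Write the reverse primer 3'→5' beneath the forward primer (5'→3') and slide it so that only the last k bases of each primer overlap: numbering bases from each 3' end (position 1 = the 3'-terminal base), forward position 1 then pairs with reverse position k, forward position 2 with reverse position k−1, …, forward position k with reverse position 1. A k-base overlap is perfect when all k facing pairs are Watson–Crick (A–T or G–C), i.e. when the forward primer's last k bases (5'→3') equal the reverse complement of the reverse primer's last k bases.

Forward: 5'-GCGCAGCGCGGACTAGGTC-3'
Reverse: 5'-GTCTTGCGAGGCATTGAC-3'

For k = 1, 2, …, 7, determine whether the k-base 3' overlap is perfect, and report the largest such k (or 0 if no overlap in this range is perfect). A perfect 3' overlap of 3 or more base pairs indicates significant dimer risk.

Last 7 bases (5'→3') — forward …CTAGGTC, reverse …CATTGAC.
Reverse complement of the reverse primer's last 7 bases: GTCAATG; its first k bases are the reverse complement of the reverse primer's last k bases, so a perfect k-base overlap needs the forward primer's last k bases to equal them.
Comparing (forward last k vs required): k=1: C vs G ✗; k=2: TC vs GT ✗; k=3: GTC vs GTC ✓; k=4: GGTC vs GTCA ✗; k=5: AGGTC vs GTCAA ✗; k=6: TAGGTC vs GTCAAT ✗; k=7: CTAGGTC vs GTCAATG ✗.
Only k = 3 is perfect, so the longest perfect 3' overlap is 3.

Longest perfect overlap: 3 complementary base pairs; significant dimer risk (threshold 3).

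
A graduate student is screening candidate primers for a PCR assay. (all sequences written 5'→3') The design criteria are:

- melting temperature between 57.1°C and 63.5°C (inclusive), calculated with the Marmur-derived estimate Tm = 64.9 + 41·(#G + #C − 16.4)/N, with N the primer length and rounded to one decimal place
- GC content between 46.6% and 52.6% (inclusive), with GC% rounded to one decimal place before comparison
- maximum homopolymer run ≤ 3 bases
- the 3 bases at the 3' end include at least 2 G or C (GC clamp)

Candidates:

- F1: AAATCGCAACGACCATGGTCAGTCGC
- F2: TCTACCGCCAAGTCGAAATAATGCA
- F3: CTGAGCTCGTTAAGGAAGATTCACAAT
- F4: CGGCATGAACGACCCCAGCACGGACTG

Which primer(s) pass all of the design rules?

None of the candidates satisfy all criteria.

F1 (26 nt, A=8 T=4 G=6 C=8): Tm = 64.9 + 41·(14 − 16.4)/26 = 61.1°C ✓; GC 14/26 = 53.8%, outside 46.6–52.6% ✗; longest run = 3 ✓; 3' end CGC has 3 G/C ✓ — fails.
F2 (25 nt, A=9 T=5 G=4 C=7): Tm = 64.9 + 41·(11 − 16.4)/25 = 56.0°C, outside 57.1–63.5°C ✗; GC 11/25 = 44.0%, outside 46.6–52.6% ✗; longest run = 3 ✓; 3' end GCA has 2 G/C ✓ — fails.
F3 (27 nt, A=9 T=7 G=6 C=5): Tm = 64.9 + 41·(11 − 16.4)/27 = 56.7°C, outside 57.1–63.5°C ✗; GC 11/27 = 40.7%, outside 46.6–52.6% ✗; longest run = 2 ✓; 3' end AAT has 0 G/C, need ≥2 ✗ — fails.
F4 (27 nt, A=7 T=2 G=8 C=10): Tm = 64.9 + 41·(18 − 16.4)/27 = 67.3°C, outside 57.1–63.5°C ✗; GC 18/27 = 66.7%, outside 46.6–52.6% ✗; longest run = 4, exceeds 3 ✗; 3' end CTG has 2 G/C ✓ — fails.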